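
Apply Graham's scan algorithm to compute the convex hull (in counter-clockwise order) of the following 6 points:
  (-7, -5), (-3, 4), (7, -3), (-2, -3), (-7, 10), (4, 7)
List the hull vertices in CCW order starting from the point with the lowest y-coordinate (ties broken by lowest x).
Hull (CCW) = [(-7, -5), (7, -3), (4, 7), (-7, 10)]

Graham scan procedure:
  1. Find the pivot p₀ = point with lowest y (tie → lowest x): (-7, -5).
  2. Sort the remaining points by polar angle around p₀.
  3. Walk through sorted points, maintaining a stack; pop the top while the last three entries make a non-left turn (cross product ≤ 0).
  4. Final stack is the convex hull in CCW order: (-7, -5), (7, -3), (4, 7), (-7, 10).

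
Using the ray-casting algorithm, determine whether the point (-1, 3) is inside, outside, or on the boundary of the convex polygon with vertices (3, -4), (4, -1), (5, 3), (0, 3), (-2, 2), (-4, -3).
The point (-1, 3) lies strictly outside the polygon

Cast a horizontal ray to the right from the query point and count how many polygon edges it crosses (each edge strictly once or zero times, handled with the usual half-open convention). 
Parity of crossings → even ⇒ outside.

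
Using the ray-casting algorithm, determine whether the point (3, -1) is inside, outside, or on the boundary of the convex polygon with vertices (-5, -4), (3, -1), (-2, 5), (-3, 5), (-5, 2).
The point (3, -1) lies on the polygon boundary

Boundary check: the query satisfies the collinearity and bounding-box conditions for some polygon edge, so it lies exactly on the boundary.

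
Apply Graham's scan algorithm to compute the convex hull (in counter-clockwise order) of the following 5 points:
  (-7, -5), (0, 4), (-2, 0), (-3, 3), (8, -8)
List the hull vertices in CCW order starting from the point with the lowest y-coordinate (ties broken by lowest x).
Hull (CCW) = [(8, -8), (0, 4), (-3, 3), (-7, -5)]

Graham scan procedure:
  1. Find the pivot p₀ = point with lowest y (tie → lowest x): (8, -8).
  2. Sort the remaining points by polar angle around p₀.
  3. Walk through sorted points, maintaining a stack; pop the top while the last three entries make a non-left turn (cross product ≤ 0).
  4. Final stack is the convex hull in CCW order: (8, -8), (0, 4), (-3, 3), (-7, -5).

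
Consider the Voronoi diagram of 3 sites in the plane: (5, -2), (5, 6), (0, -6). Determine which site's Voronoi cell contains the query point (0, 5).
Nearest site = (5, 6)

The Voronoi cell of site s contains exactly those query points closer to s than to any other site. Compute squared distances from q = (0, 5) to each site:
  (5 − 0)² + (6 − 5)² = 26
  (5 − 0)² + (-2 − 5)² = 74
  (0 − 0)² + (-6 − 5)² = 121
Minimum is attained by (5, 6), so q lies in its Voronoi cell.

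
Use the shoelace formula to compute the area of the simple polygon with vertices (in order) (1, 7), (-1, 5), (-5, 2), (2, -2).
Area = 57/2

Shoelace formula: Area = (1/2) |Σ_i (x_i · y_{i+1} − x_{i+1} · y_i)| (indices mod n). Compute each cross term:
  (1)(5) − (-1)(7) = 12
  (-1)(2) − (-5)(5) = 23
  (-5)(-2) − (2)(2) = 6
  (2)(7) − (1)(-2) = 16
Sum = 57, so (signed) Area = 57/2 = 57/2, |Area| = 57/2.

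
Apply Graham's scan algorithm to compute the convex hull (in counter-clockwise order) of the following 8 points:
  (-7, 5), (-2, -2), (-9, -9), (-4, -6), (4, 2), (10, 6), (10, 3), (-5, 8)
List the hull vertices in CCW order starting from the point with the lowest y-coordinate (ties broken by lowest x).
Hull (CCW) = [(-9, -9), (-4, -6), (10, 3), (10, 6), (-5, 8), (-7, 5)]

Graham scan procedure:
  1. Find the pivot p₀ = point with lowest y (tie → lowest x): (-9, -9).
  2. Sort the remaining points by polar angle around p₀.
  3. Walk through sorted points, maintaining a stack; pop the top while the last three entries make a non-left turn (cross product ≤ 0).
  4. Final stack is the convex hull in CCW order: (-9, -9), (-4, -6), (10, 3), (10, 6), (-5, 8), (-7, 5).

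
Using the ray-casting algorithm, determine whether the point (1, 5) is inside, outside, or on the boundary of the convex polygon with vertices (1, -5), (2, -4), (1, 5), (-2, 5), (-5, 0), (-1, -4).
The point (1, 5) lies on the polygon boundary

Boundary check: the query satisfies the collinearity and bounding-box conditions for some polygon edge, so it lies exactly on the boundary.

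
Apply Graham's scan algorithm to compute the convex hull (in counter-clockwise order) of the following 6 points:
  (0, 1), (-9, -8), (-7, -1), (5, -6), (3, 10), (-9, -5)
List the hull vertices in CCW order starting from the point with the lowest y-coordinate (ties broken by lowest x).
Hull (CCW) = [(-9, -8), (5, -6), (3, 10), (-7, -1), (-9, -5)]

Graham scan procedure:
  1. Find the pivot p₀ = point with lowest y (tie → lowest x): (-9, -8).
  2. Sort the remaining points by polar angle around p₀.
  3. Walk through sorted points, maintaining a stack; pop the top while the last three entries make a non-left turn (cross product ≤ 0).
  4. Final stack is the convex hull in CCW order: (-9, -8), (5, -6), (3, 10), (-7, -1), (-9, -5).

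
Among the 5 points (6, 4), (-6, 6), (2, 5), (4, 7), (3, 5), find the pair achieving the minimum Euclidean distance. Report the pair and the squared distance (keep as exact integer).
Pair = ((2, 5), (3, 5)); squared distance = 1

Compute all C(5, 2) = 10 pairwise squared distances (x_i − x_j)² + (y_i − y_j)². The minimum is 1, attained by the pair ((2, 5), (3, 5)).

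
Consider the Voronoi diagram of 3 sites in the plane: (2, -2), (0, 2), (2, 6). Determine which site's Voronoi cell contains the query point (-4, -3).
Nearest site = (2, -2)

The Voronoi cell of site s contains exactly those query points closer to s than to any other site. Compute squared distances from q = (-4, -3) to each site:
  (2 − -4)² + (-2 − -3)² = 37
  (0 − -4)² + (2 − -3)² = 41
  (2 − -4)² + (6 − -3)² = 117
Minimum is attained by (2, -2), so q lies in its Voronoi cell.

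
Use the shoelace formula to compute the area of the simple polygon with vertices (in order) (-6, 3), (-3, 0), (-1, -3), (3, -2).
Area = 13

Shoelace formula: Area = (1/2) |Σ_i (x_i · y_{i+1} − x_{i+1} · y_i)| (indices mod n). Compute each cross term:
  (-6)(0) − (-3)(3) = 9
  (-3)(-3) − (-1)(0) = 9
  (-1)(-2) − (3)(-3) = 11
  (3)(3) − (-6)(-2) = -3
Sum = 26, so (signed) Area = 26/2 = 13, |Area| = 13.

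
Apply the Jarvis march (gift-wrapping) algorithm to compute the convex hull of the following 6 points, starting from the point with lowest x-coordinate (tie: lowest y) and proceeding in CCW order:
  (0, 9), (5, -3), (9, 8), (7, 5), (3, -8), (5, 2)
Hull (CCW) = [(0, 9), (3, -8), (5, -3), (9, 8)]

Jarvis march: at each step, from the current hull vertex p, select the next vertex q as the point such that every other point lies strictly to the left of (or on) the directed line p → q. (Equivalently: for every other point r, the cross product (q − p) × (r − p) ≥ 0.)
Starting point (lowest x, tie lowest y): (0, 9). Wrap until returning to start. Resulting hull: (0, 9), (3, -8), (5, -3), (9, 8).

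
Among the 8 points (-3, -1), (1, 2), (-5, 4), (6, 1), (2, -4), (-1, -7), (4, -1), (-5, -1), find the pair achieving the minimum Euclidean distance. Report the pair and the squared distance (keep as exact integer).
Pair = ((-3, -1), (-5, -1)); squared distance = 4

Compute all C(8, 2) = 28 pairwise squared distances (x_i − x_j)² + (y_i − y_j)². The minimum is 4, attained by the pair ((-3, -1), (-5, -1)).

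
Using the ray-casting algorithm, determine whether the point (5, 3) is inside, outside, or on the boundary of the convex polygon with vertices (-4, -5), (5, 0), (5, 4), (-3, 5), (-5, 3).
The point (5, 3) lies on the polygon boundary

Boundary check: the query satisfies the collinearity and bounding-box conditions for some polygon edge, so it lies exactly on the boundary.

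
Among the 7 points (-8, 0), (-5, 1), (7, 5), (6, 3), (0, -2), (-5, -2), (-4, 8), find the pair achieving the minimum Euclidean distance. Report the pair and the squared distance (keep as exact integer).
Pair = ((7, 5), (6, 3)); squared distance = 5

Compute all C(7, 2) = 21 pairwise squared distances (x_i − x_j)² + (y_i − y_j)². The minimum is 5, attained by the pair ((7, 5), (6, 3)).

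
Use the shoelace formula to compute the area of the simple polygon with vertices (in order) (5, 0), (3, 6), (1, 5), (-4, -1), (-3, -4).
Area = 91/2

Shoelace formula: Area = (1/2) |Σ_i (x_i · y_{i+1} − x_{i+1} · y_i)| (indices mod n). Compute each cross term:
  (5)(6) − (3)(0) = 30
  (3)(5) − (1)(6) = 9
  (1)(-1) − (-4)(5) = 19
  (-4)(-4) − (-3)(-1) = 13
  (-3)(0) − (5)(-4) = 20
Sum = 91, so (signed) Area = 91/2 = 91/2, |Area| = 91/2.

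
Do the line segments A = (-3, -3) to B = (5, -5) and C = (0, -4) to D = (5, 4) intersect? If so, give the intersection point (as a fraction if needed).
Yes; intersection at (5/37, -140/37) (t = 29/74 on AB, s = 1/37 on CD)

Parametrize AB as A + t(B − A) = (-3 + 8 t, -3 + -2 t) and CD as C + s(D − C) = (0 + 5 s, -4 + 8 s). Solve the linear system for (t, s). Determinant = -74 ≠ 0, so a unique intersection of the containing lines exists. Solution: t = 29/74, s = 1/37 — both in [0, 1], so the segments cross. Intersection point: (5/37, -140/37).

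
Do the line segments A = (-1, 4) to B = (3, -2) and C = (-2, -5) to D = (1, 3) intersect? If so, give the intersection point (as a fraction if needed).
Yes; intersection at (13/25, 43/25) (t = 19/50 on AB, s = 21/25 on CD)

Parametrize AB as A + t(B − A) = (-1 + 4 t, 4 + -6 t) and CD as C + s(D − C) = (-2 + 3 s, -5 + 8 s). Solve the linear system for (t, s). Determinant = -50 ≠ 0, so a unique intersection of the containing lines exists. Solution: t = 19/50, s = 21/25 — both in [0, 1], so the segments cross. Intersection point: (13/25, 43/25).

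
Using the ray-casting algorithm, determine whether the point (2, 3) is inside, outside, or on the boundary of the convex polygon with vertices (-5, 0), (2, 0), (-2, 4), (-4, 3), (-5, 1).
The point (2, 3) lies strictly outside the polygon

Cast a horizontal ray to the right from the query point and count how many polygon edges it crosses (each edge strictly once or zero times, handled with the usual half-open convention). 
Parity of crossings → even ⇒ outside.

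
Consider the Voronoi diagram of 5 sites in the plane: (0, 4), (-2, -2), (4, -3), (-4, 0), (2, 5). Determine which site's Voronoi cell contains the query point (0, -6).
Nearest site = (-2, -2)

The Voronoi cell of site s contains exactly those query points closer to s than to any other site. Compute squared distances from q = (0, -6) to each site:
  (-2 − 0)² + (-2 − -6)² = 20
  (4 − 0)² + (-3 − -6)² = 25
  (-4 − 0)² + (0 − -6)² = 52
  (0 − 0)² + (4 − -6)² = 100
  (2 − 0)² + (5 − -6)² = 125
Minimum is attained by (-2, -2), so q lies in its Voronoi cell.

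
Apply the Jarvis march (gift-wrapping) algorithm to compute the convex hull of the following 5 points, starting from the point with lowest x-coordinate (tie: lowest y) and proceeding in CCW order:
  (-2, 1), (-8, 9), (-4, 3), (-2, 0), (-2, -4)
Hull (CCW) = [(-8, 9), (-2, -4), (-2, 1)]

Jarvis march: at each step, from the current hull vertex p, select the next vertex q as the point such that every other point lies strictly to the left of (or on) the directed line p → q. (Equivalently: for every other point r, the cross product (q − p) × (r − p) ≥ 0.)
Starting point (lowest x, tie lowest y): (-8, 9). Wrap until returning to start. Resulting hull: (-8, 9), (-2, -4), (-2, 1).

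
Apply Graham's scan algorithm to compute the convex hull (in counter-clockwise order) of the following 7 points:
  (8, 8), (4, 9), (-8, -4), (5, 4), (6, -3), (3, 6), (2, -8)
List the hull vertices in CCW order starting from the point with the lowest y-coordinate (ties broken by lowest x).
Hull (CCW) = [(2, -8), (6, -3), (8, 8), (4, 9), (-8, -4)]

Graham scan procedure:
  1. Find the pivot p₀ = point with lowest y (tie → lowest x): (2, -8).
  2. Sort the remaining points by polar angle around p₀.
  3. Walk through sorted points, maintaining a stack; pop the top while the last three entries make a non-left turn (cross product ≤ 0).
  4. Final stack is the convex hull in CCW order: (2, -8), (6, -3), (8, 8), (4, 9), (-8, -4).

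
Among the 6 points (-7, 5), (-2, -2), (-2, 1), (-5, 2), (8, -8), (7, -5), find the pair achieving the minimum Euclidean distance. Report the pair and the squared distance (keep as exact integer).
Pair = ((-2, -2), (-2, 1)); squared distance = 9

Compute all C(6, 2) = 15 pairwise squared distances (x_i − x_j)² + (y_i − y_j)². The minimum is 9, attained by the pair ((-2, -2), (-2, 1)).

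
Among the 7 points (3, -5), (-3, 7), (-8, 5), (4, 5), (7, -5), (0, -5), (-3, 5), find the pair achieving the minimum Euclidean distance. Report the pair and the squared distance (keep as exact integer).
Pair = ((-3, 7), (-3, 5)); squared distance = 4

Compute all C(7, 2) = 21 pairwise squared distances (x_i − x_j)² + (y_i − y_j)². The minimum is 4, attained by the pair ((-3, 7), (-3, 5)).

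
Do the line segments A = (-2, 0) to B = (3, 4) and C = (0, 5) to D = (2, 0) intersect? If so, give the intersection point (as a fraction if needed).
Yes; intersection at (34/33, 80/33) (t = 20/33 on AB, s = 17/33 on CD)

Parametrize AB as A + t(B − A) = (-2 + 5 t, 0 + 4 t) and CD as C + s(D − C) = (0 + 2 s, 5 + -5 s). Solve the linear system for (t, s). Determinant = 33 ≠ 0, so a unique intersection of the containing lines exists. Solution: t = 20/33, s = 17/33 — both in [0, 1], so the segments cross. Intersection point: (34/33, 80/33).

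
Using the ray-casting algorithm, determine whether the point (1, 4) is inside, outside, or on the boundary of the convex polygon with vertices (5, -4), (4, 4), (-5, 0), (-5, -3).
The point (1, 4) lies strictly outside the polygon

Cast a horizontal ray to the right from the query point and count how many polygon edges it crosses (each edge strictly once or zero times, handled with the usual half-open convention). 
Parity of crossings → even ⇒ outside.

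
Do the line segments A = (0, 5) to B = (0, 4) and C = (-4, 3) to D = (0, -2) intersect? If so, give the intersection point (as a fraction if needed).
No (intersection of containing lines falls outside at least one segment)

Parametrize and solve: t = 7, s = 1. At least one of these is outside [0, 1], so the segments do not intersect.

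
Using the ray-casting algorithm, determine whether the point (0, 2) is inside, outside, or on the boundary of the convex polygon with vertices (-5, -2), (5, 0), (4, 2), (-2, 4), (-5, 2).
The point (0, 2) lies strictly inside the polygon

Cast a horizontal ray to the right from the query point and count how many polygon edges it crosses (each edge strictly once or zero times, handled with the usual half-open convention). 
Parity of crossings → odd ⇒ inside.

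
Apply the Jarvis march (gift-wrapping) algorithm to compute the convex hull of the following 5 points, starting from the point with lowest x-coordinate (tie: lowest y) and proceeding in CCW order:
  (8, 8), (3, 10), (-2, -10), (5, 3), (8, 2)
Hull (CCW) = [(-2, -10), (8, 2), (8, 8), (3, 10)]

Jarvis march: at each step, from the current hull vertex p, select the next vertex q as the point such that every other point lies strictly to the left of (or on) the directed line p → q. (Equivalently: for every other point r, the cross product (q − p) × (r − p) ≥ 0.)
Starting point (lowest x, tie lowest y): (-2, -10). Wrap until returning to start. Resulting hull: (-2, -10), (8, 2), (8, 8), (3, 10).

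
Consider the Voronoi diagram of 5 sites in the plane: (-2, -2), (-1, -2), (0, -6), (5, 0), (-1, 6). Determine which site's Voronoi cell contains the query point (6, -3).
Nearest site = (5, 0)

The Voronoi cell of site s contains exactly those query points closer to s than to any other site. Compute squared distances from q = (6, -3) to each site:
  (5 − 6)² + (0 − -3)² = 10
  (0 − 6)² + (-6 − -3)² = 45
  (-1 − 6)² + (-2 − -3)² = 50
  (-2 − 6)² + (-2 − -3)² = 65
  (-1 − 6)² + (6 − -3)² = 130
Minimum is attained by (5, 0), so q lies in its Voronoi cell.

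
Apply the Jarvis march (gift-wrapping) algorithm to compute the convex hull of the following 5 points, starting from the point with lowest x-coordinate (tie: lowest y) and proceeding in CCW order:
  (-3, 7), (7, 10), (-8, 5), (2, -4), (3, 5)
Hull (CCW) = [(-8, 5), (2, -4), (7, 10), (-3, 7)]

Jarvis march: at each step, from the current hull vertex p, select the next vertex q as the point such that every other point lies strictly to the left of (or on) the directed line p → q. (Equivalently: for every other point r, the cross product (q − p) × (r − p) ≥ 0.)
Starting point (lowest x, tie lowest y): (-8, 5). Wrap until returning to start. Resulting hull: (-8, 5), (2, -4), (7, 10), (-3, 7).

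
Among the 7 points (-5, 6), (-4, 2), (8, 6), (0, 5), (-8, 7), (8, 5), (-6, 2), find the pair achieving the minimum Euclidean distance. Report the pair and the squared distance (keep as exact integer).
Pair = ((8, 6), (8, 5)); squared distance = 1

Compute all C(7, 2) = 21 pairwise squared distances (x_i − x_j)² + (y_i − y_j)². The minimum is 1, attained by the pair ((8, 6), (8, 5)).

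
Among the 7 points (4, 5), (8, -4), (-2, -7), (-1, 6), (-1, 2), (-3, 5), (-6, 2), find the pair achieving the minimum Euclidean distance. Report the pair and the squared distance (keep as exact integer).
Pair = ((-1, 6), (-3, 5)); squared distance = 5

Compute all C(7, 2) = 21 pairwise squared distances (x_i − x_j)² + (y_i − y_j)². The minimum is 5, attained by the pair ((-1, 6), (-3, 5)).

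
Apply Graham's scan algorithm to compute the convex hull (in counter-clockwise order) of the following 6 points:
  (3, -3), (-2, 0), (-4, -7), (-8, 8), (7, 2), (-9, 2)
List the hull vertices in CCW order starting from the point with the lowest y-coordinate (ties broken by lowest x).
Hull (CCW) = [(-4, -7), (3, -3), (7, 2), (-8, 8), (-9, 2)]

Graham scan procedure:
  1. Find the pivot p₀ = point with lowest y (tie → lowest x): (-4, -7).
  2. Sort the remaining points by polar angle around p₀.
  3. Walk through sorted points, maintaining a stack; pop the top while the last three entries make a non-left turn (cross product ≤ 0).
  4. Final stack is the convex hull in CCW order: (-4, -7), (3, -3), (7, 2), (-8, 8), (-9, 2).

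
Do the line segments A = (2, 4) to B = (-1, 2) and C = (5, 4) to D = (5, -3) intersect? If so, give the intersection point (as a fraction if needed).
No (intersection of containing lines falls outside at least one segment)

Parametrize and solve: t = -1, s = -2/7. At least one of these is outside [0, 1], so the segments do not intersect.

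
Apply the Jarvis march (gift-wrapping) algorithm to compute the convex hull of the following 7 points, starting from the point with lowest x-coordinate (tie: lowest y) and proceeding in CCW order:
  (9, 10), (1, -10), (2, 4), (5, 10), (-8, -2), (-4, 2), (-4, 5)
Hull (CCW) = [(-8, -2), (1, -10), (9, 10), (5, 10), (-4, 5)]

Jarvis march: at each step, from the current hull vertex p, select the next vertex q as the point such that every other point lies strictly to the left of (or on) the directed line p → q. (Equivalently: for every other point r, the cross product (q − p) × (r − p) ≥ 0.)
Starting point (lowest x, tie lowest y): (-8, -2). Wrap until returning to start. Resulting hull: (-8, -2), (1, -10), (9, 10), (5, 10), (-4, 5).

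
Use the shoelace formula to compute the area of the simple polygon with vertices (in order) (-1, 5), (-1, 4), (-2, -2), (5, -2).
Area = 24

Shoelace formula: Area = (1/2) |Σ_i (x_i · y_{i+1} − x_{i+1} · y_i)| (indices mod n). Compute each cross term:
  (-1)(4) − (-1)(5) = 1
  (-1)(-2) − (-2)(4) = 10
  (-2)(-2) − (5)(-2) = 14
  (5)(5) − (-1)(-2) = 23
Sum = 48, so (signed) Area = 48/2 = 24, |Area| = 24.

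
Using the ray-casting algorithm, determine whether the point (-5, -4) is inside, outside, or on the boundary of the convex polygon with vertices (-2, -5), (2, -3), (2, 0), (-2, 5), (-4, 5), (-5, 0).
The point (-5, -4) lies strictly outside the polygon

Cast a horizontal ray to the right from the query point and count how many polygon edges it crosses (each edge strictly once or zero times, handled with the usual half-open convention). 
Parity of crossings → even ⇒ outside.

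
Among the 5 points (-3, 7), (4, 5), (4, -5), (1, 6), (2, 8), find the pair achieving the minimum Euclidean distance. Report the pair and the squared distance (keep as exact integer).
Pair = ((1, 6), (2, 8)); squared distance = 5

Compute all C(5, 2) = 10 pairwise squared distances (x_i − x_j)² + (y_i − y_j)². The minimum is 5, attained by the pair ((1, 6), (2, 8)).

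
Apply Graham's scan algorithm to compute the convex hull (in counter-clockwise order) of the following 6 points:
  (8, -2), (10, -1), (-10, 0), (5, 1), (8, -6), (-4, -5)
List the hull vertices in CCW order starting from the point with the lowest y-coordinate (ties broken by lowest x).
Hull (CCW) = [(8, -6), (10, -1), (5, 1), (-10, 0), (-4, -5)]

Graham scan procedure:
  1. Find the pivot p₀ = point with lowest y (tie → lowest x): (8, -6).
  2. Sort the remaining points by polar angle around p₀.
  3. Walk through sorted points, maintaining a stack; pop the top while the last three entries make a non-left turn (cross product ≤ 0).
  4. Final stack is the convex hull in CCW order: (8, -6), (10, -1), (5, 1), (-10, 0), (-4, -5).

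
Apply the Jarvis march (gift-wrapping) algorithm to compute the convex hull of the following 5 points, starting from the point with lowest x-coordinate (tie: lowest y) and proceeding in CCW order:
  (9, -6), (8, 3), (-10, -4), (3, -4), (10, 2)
Hull (CCW) = [(-10, -4), (9, -6), (10, 2), (8, 3)]

Jarvis march: at each step, from the current hull vertex p, select the next vertex q as the point such that every other point lies strictly to the left of (or on) the directed line p → q. (Equivalently: for every other point r, the cross product (q − p) × (r − p) ≥ 0.)
Starting point (lowest x, tie lowest y): (-10, -4). Wrap until returning to start. Resulting hull: (-10, -4), (9, -6), (10, 2), (8, 3).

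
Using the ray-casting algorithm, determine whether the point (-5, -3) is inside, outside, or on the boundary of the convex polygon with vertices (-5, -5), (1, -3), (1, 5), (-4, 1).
The point (-5, -3) lies strictly outside the polygon

Cast a horizontal ray to the right from the query point and count how many polygon edges it crosses (each edge strictly once or zero times, handled with the usual half-open convention). 
Parity of crossings → even ⇒ outside.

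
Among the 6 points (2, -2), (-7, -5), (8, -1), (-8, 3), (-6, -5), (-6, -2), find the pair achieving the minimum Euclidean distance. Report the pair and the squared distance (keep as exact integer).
Pair = ((-7, -5), (-6, -5)); squared distance = 1

Compute all C(6, 2) = 15 pairwise squared distances (x_i − x_j)² + (y_i − y_j)². The minimum is 1, attained by the pair ((-7, -5), (-6, -5)).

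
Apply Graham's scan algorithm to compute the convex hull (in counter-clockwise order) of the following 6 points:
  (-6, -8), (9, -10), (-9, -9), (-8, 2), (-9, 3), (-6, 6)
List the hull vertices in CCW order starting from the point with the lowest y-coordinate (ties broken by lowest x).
Hull (CCW) = [(9, -10), (-6, 6), (-9, 3), (-9, -9)]

Graham scan procedure:
  1. Find the pivot p₀ = point with lowest y (tie → lowest x): (9, -10).
  2. Sort the remaining points by polar angle around p₀.
  3. Walk through sorted points, maintaining a stack; pop the top while the last three entries make a non-left turn (cross product ≤ 0).
  4. Final stack is the convex hull in CCW order: (9, -10), (-6, 6), (-9, 3), (-9, -9).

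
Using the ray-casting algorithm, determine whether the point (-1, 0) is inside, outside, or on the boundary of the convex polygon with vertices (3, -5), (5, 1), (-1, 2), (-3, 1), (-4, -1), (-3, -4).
The point (-1, 0) lies strictly inside the polygon

Cast a horizontal ray to the right from the query point and count how many polygon edges it crosses (each edge strictly once or zero times, handled with the usual half-open convention). 
Parity of crossings → odd ⇒ inside.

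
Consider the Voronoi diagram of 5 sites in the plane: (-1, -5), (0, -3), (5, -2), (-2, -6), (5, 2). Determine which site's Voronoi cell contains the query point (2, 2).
Nearest site = (5, 2)

The Voronoi cell of site s contains exactly those query points closer to s than to any other site. Compute squared distances from q = (2, 2) to each site:
  (5 − 2)² + (2 − 2)² = 9
  (5 − 2)² + (-2 − 2)² = 25
  (0 − 2)² + (-3 − 2)² = 29
  (-1 − 2)² + (-5 − 2)² = 58
  (-2 − 2)² + (-6 − 2)² = 80
Minimum is attained by (5, 2), so q lies in its Voronoi cell.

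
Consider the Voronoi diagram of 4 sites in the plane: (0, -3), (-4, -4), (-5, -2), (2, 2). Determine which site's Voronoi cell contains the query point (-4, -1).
Nearest site = (-5, -2)

The Voronoi cell of site s contains exactly those query points closer to s than to any other site. Compute squared distances from q = (-4, -1) to each site:
  (-5 − -4)² + (-2 − -1)² = 2
  (-4 − -4)² + (-4 − -1)² = 9
  (0 − -4)² + (-3 − -1)² = 20
  (2 − -4)² + (2 − -1)² = 45
Minimum is attained by (-5, -2), so q lies in its Voronoi cell.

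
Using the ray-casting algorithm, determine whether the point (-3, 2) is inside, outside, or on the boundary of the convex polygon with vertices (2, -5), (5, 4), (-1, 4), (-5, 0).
The point (-3, 2) lies on the polygon boundary

Boundary check: the query satisfies the collinearity and bounding-box conditions for some polygon edge, so it lies exactly on the boundary.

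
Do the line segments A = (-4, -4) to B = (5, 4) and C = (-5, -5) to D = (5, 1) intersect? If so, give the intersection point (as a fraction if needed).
No (intersection of containing lines falls outside at least one segment)

Parametrize and solve: t = -2/13, s = -1/26. At least one of these is outside [0, 1], so the segments do not intersect.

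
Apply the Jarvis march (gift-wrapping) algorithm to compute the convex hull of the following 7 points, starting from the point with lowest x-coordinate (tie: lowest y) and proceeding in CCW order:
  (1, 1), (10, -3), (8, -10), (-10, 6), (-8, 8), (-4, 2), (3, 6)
Hull (CCW) = [(-10, 6), (8, -10), (10, -3), (3, 6), (-8, 8)]

Jarvis march: at each step, from the current hull vertex p, select the next vertex q as the point such that every other point lies strictly to the left of (or on) the directed line p → q. (Equivalently: for every other point r, the cross product (q − p) × (r − p) ≥ 0.)
Starting point (lowest x, tie lowest y): (-10, 6). Wrap until returning to start. Resulting hull: (-10, 6), (8, -10), (10, -3), (3, 6), (-8, 8).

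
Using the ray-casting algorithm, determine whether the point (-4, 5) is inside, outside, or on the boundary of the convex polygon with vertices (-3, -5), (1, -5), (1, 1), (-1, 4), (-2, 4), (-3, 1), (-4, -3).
The point (-4, 5) lies strictly outside the polygon

Cast a horizontal ray to the right from the query point and count how many polygon edges it crosses (each edge strictly once or zero times, handled with the usual half-open convention). 
Parity of crossings → even ⇒ outside.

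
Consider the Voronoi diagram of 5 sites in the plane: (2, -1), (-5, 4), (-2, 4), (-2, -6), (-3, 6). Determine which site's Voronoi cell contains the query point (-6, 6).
Nearest site = (-5, 4)

The Voronoi cell of site s contains exactly those query points closer to s than to any other site. Compute squared distances from q = (-6, 6) to each site:
  (-5 − -6)² + (4 − 6)² = 5
  (-3 − -6)² + (6 − 6)² = 9
  (-2 − -6)² + (4 − 6)² = 20
  (2 − -6)² + (-1 − 6)² = 113
  (-2 − -6)² + (-6 − 6)² = 160
Minimum is attained by (-5, 4), so q lies in its Voronoi cell.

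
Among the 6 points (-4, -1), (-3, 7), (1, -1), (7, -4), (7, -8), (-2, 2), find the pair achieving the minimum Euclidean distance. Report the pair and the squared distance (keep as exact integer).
Pair = ((-4, -1), (-2, 2)); squared distance = 13

Compute all C(6, 2) = 15 pairwise squared distances (x_i − x_j)² + (y_i − y_j)². The minimum is 13, attained by the pair ((-4, -1), (-2, 2)).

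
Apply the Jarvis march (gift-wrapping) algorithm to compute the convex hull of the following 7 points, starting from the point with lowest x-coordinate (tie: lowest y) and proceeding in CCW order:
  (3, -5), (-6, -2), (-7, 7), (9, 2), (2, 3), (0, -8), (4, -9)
Hull (CCW) = [(-7, 7), (-6, -2), (0, -8), (4, -9), (9, 2)]

Jarvis march: at each step, from the current hull vertex p, select the next vertex q as the point such that every other point lies strictly to the left of (or on) the directed line p → q. (Equivalently: for every other point r, the cross product (q − p) × (r − p) ≥ 0.)
Starting point (lowest x, tie lowest y): (-7, 7). Wrap until returning to start. Resulting hull: (-7, 7), (-6, -2), (0, -8), (4, -9), (9, 2).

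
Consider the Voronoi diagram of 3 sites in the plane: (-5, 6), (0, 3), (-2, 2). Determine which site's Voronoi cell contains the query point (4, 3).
Nearest site = (0, 3)

The Voronoi cell of site s contains exactly those query points closer to s than to any other site. Compute squared distances from q = (4, 3) to each site:
  (0 − 4)² + (3 − 3)² = 16
  (-2 − 4)² + (2 − 3)² = 37
  (-5 − 4)² + (6 − 3)² = 90
Minimum is attained by (0, 3), so q lies in its Voronoi cell.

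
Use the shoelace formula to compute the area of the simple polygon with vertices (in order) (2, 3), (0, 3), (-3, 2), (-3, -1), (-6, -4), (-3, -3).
Area = 33/2

Shoelace formula: Area = (1/2) |Σ_i (x_i · y_{i+1} − x_{i+1} · y_i)| (indices mod n). Compute each cross term:
  (2)(3) − (0)(3) = 6
  (0)(2) − (-3)(3) = 9
  (-3)(-1) − (-3)(2) = 9
  (-3)(-4) − (-6)(-1) = 6
  (-6)(-3) − (-3)(-4) = 6
  (-3)(3) − (2)(-3) = -3
Sum = 33, so (signed) Area = 33/2 = 33/2, |Area| = 33/2.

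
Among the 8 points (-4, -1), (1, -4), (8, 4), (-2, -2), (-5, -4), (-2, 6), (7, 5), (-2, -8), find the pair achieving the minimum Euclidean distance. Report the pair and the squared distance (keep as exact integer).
Pair = ((8, 4), (7, 5)); squared distance = 2

Compute all C(8, 2) = 28 pairwise squared distances (x_i − x_j)² + (y_i − y_j)². The minimum is 2, attained by the pair ((8, 4), (7, 5)).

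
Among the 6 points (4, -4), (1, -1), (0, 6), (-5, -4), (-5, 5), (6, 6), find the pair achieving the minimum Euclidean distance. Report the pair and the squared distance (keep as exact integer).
Pair = ((4, -4), (1, -1)); squared distance = 18

Compute all C(6, 2) = 15 pairwise squared distances (x_i − x_j)² + (y_i − y_j)². The minimum is 18, attained by the pair ((4, -4), (1, -1)).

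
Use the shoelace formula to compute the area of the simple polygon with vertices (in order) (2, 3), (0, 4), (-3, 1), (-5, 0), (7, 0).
Area = 23

Shoelace formula: Area = (1/2) |Σ_i (x_i · y_{i+1} − x_{i+1} · y_i)| (indices mod n). Compute each cross term:
  (2)(4) − (0)(3) = 8
  (0)(1) − (-3)(4) = 12
  (-3)(0) − (-5)(1) = 5
  (-5)(0) − (7)(0) = 0
  (7)(3) − (2)(0) = 21
Sum = 46, so (signed) Area = 46/2 = 23, |Area| = 23.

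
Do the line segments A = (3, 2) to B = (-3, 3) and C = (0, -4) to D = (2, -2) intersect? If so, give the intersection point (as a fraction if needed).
No (intersection of containing lines falls outside at least one segment)

Parametrize and solve: t = -3/7, s = 39/14. At least one of these is outside [0, 1], so the segments do not intersect.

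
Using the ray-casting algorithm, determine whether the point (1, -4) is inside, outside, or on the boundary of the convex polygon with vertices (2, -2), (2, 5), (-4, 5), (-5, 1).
The point (1, -4) lies strictly outside the polygon

Cast a horizontal ray to the right from the query point and count how many polygon edges it crosses (each edge strictly once or zero times, handled with the usual half-open convention). 
Parity of crossings → even ⇒ outside.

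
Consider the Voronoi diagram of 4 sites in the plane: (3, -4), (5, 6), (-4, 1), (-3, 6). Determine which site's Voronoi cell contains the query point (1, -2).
Nearest site = (3, -4)

The Voronoi cell of site s contains exactly those query points closer to s than to any other site. Compute squared distances from q = (1, -2) to each site:
  (3 − 1)² + (-4 − -2)² = 8
  (-4 − 1)² + (1 − -2)² = 34
  (-3 − 1)² + (6 − -2)² = 80
  (5 − 1)² + (6 − -2)² = 80
Minimum is attained by (3, -4), so q lies in its Voronoi cell.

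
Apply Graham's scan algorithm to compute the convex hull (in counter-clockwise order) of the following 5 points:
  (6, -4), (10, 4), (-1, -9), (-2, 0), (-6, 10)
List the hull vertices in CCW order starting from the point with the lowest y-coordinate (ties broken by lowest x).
Hull (CCW) = [(-1, -9), (6, -4), (10, 4), (-6, 10)]

Graham scan procedure:
  1. Find the pivot p₀ = point with lowest y (tie → lowest x): (-1, -9).
  2. Sort the remaining points by polar angle around p₀.
  3. Walk through sorted points, maintaining a stack; pop the top while the last three entries make a non-left turn (cross product ≤ 0).
  4. Final stack is the convex hull in CCW order: (-1, -9), (6, -4), (10, 4), (-6, 10).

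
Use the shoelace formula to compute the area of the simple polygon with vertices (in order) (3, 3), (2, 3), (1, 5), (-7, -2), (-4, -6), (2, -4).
Area = 123/2

Shoelace formula: Area = (1/2) |Σ_i (x_i · y_{i+1} − x_{i+1} · y_i)| (indices mod n). Compute each cross term:
  (3)(3) − (2)(3) = 3
  (2)(5) − (1)(3) = 7
  (1)(-2) − (-7)(5) = 33
  (-7)(-6) − (-4)(-2) = 34
  (-4)(-4) − (2)(-6) = 28
  (2)(3) − (3)(-4) = 18
Sum = 123, so (signed) Area = 123/2 = 123/2, |Area| = 123/2.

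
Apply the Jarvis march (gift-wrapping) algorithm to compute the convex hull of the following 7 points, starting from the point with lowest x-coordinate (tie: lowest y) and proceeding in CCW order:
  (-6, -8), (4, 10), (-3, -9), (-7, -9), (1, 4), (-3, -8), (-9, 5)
Hull (CCW) = [(-9, 5), (-7, -9), (-3, -9), (4, 10)]

Jarvis march: at each step, from the current hull vertex p, select the next vertex q as the point such that every other point lies strictly to the left of (or on) the directed line p → q. (Equivalently: for every other point r, the cross product (q − p) × (r − p) ≥ 0.)
Starting point (lowest x, tie lowest y): (-9, 5). Wrap until returning to start. Resulting hull: (-9, 5), (-7, -9), (-3, -9), (4, 10).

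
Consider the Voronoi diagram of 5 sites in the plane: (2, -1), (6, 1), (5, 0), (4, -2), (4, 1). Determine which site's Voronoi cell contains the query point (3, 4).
Nearest site = (4, 1)

The Voronoi cell of site s contains exactly those query points closer to s than to any other site. Compute squared distances from q = (3, 4) to each site:
  (4 − 3)² + (1 − 4)² = 10
  (6 − 3)² + (1 − 4)² = 18
  (5 − 3)² + (0 − 4)² = 20
  (2 − 3)² + (-1 − 4)² = 26
  (4 − 3)² + (-2 − 4)² = 37
Minimum is attained by (4, 1), so q lies in its Voronoi cell.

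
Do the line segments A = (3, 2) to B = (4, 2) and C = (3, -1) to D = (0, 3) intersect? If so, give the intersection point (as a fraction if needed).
No (intersection of containing lines falls outside at least one segment)

Parametrize and solve: t = -9/4, s = 3/4. At least one of these is outside [0, 1], so the segments do not intersect.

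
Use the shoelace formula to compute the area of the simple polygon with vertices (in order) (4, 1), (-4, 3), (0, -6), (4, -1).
Area = 36

Shoelace formula: Area = (1/2) |Σ_i (x_i · y_{i+1} − x_{i+1} · y_i)| (indices mod n). Compute each cross term:
  (4)(3) − (-4)(1) = 16
  (-4)(-6) − (0)(3) = 24
  (0)(-1) − (4)(-6) = 24
  (4)(1) − (4)(-1) = 8
Sum = 72, so (signed) Area = 72/2 = 36, |Area| = 36.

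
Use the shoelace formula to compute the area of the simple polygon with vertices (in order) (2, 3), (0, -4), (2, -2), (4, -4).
Area = 10

Shoelace formula: Area = (1/2) |Σ_i (x_i · y_{i+1} − x_{i+1} · y_i)| (indices mod n). Compute each cross term:
  (2)(-4) − (0)(3) = -8
  (0)(-2) − (2)(-4) = 8
  (2)(-4) − (4)(-2) = 0
  (4)(3) − (2)(-4) = 20
Sum = 20, so (signed) Area = 20/2 = 10, |Area| = 10.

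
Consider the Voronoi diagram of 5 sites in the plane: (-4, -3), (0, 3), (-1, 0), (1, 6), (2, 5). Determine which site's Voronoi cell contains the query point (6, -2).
Nearest site = (-1, 0)

The Voronoi cell of site s contains exactly those query points closer to s than to any other site. Compute squared distances from q = (6, -2) to each site:
  (-1 − 6)² + (0 − -2)² = 53
  (0 − 6)² + (3 − -2)² = 61
  (2 − 6)² + (5 − -2)² = 65
  (1 − 6)² + (6 − -2)² = 89
  (-4 − 6)² + (-3 − -2)² = 101
Minimum is attained by (-1, 0), so q lies in its Voronoi cell.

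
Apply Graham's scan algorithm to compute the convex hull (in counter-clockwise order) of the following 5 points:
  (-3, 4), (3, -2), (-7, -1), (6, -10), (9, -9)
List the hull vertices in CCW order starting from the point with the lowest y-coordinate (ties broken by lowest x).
Hull (CCW) = [(6, -10), (9, -9), (3, -2), (-3, 4), (-7, -1)]

Graham scan procedure:
  1. Find the pivot p₀ = point with lowest y (tie → lowest x): (6, -10).
  2. Sort the remaining points by polar angle around p₀.
  3. Walk through sorted points, maintaining a stack; pop the top while the last three entries make a non-left turn (cross product ≤ 0).
  4. Final stack is the convex hull in CCW order: (6, -10), (9, -9), (3, -2), (-3, 4), (-7, -1).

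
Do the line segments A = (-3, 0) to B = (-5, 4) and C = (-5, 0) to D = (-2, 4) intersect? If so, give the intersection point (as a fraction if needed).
Yes; intersection at (-19/5, 8/5) (t = 2/5 on AB, s = 2/5 on CD)

Parametrize AB as A + t(B − A) = (-3 + -2 t, 0 + 4 t) and CD as C + s(D − C) = (-5 + 3 s, 0 + 4 s). Solve the linear system for (t, s). Determinant = 20 ≠ 0, so a unique intersection of the containing lines exists. Solution: t = 2/5, s = 2/5 — both in [0, 1], so the segments cross. Intersection point: (-19/5, 8/5).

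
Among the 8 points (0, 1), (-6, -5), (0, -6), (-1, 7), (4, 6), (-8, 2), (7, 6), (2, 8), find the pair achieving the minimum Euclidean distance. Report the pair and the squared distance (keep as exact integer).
Pair = ((4, 6), (2, 8)); squared distance = 8

Compute all C(8, 2) = 28 pairwise squared distances (x_i − x_j)² + (y_i − y_j)². The minimum is 8, attained by the pair ((4, 6), (2, 8)).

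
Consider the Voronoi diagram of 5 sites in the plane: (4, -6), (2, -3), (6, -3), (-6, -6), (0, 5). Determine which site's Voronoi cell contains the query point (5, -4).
Nearest site = (6, -3)

The Voronoi cell of site s contains exactly those query points closer to s than to any other site. Compute squared distances from q = (5, -4) to each site:
  (6 − 5)² + (-3 − -4)² = 2
  (4 − 5)² + (-6 − -4)² = 5
  (2 − 5)² + (-3 − -4)² = 10
  (0 − 5)² + (5 − -4)² = 106
  (-6 − 5)² + (-6 − -4)² = 125
Minimum is attained by (6, -3), so q lies in its Voronoi cell.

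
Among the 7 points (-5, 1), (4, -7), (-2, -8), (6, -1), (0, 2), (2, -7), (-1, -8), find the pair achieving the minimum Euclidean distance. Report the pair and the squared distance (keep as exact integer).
Pair = ((-2, -8), (-1, -8)); squared distance = 1

Compute all C(7, 2) = 21 pairwise squared distances (x_i − x_j)² + (y_i − y_j)². The minimum is 1, attained by the pair ((-2, -8), (-1, -8)).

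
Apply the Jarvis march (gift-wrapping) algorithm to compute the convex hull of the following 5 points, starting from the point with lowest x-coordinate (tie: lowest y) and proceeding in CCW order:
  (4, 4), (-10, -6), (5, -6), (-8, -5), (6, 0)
Hull (CCW) = [(-10, -6), (5, -6), (6, 0), (4, 4)]

Jarvis march: at each step, from the current hull vertex p, select the next vertex q as the point such that every other point lies strictly to the left of (or on) the directed line p → q. (Equivalently: for every other point r, the cross product (q − p) × (r − p) ≥ 0.)
Starting point (lowest x, tie lowest y): (-10, -6). Wrap until returning to start. Resulting hull: (-10, -6), (5, -6), (6, 0), (4, 4).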